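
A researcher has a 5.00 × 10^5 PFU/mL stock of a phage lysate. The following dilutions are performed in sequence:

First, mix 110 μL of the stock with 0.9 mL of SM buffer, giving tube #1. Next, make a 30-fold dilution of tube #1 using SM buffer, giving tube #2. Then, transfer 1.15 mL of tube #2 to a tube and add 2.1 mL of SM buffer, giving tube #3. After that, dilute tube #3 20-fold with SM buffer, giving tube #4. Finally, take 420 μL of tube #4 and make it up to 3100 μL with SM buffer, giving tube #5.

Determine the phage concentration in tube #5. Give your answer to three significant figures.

4.35 PFU/mL

Step 1: 110 μL + 0.9 mL = 1010 μL total → factor 1010/110 = 9.1818
Step 2: 30-fold → factor 30
Step 3: 1.15 mL + 2.1 mL = 3.25 mL total → factor 3.25/1.15 = 2.8261
Step 4: 20-fold → factor 20
Step 5: 420 μL brought to 3100 μL → factor 3100/420 = 7.381
Overall dilution factor = 9.1818 × 30 × 2.8261 × 20 × 7.381 = 1.1492 × 10^5
Final = 5.00 × 10^5 PFU/mL / 1.1492 × 10^5 = 4.35 PFU/mL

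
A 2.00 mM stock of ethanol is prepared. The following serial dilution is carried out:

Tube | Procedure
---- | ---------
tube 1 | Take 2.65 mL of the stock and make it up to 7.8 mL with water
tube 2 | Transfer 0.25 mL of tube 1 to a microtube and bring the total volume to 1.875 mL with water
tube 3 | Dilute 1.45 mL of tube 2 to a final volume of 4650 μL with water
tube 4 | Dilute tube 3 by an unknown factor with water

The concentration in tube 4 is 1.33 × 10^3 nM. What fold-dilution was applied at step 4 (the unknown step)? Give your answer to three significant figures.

Step 1: 2.65 mL brought to 7.8 mL → factor 7.8/2.65 = 2.9434
Step 2: 0.25 mL brought to 1.875 mL → factor 1.875/0.25 = 7.5
Step 3: 1.45 mL brought to 4650 μL → factor 4.65/1.45 = 3.2069
Step 4: unknown factor x
Product of known-step factors = 70.794
Overall factor = 2.00 mM / (1.33 × 10^3 nM) = 1503.8
x = 1503.8 / 70.794 = 21.2

21.2-fold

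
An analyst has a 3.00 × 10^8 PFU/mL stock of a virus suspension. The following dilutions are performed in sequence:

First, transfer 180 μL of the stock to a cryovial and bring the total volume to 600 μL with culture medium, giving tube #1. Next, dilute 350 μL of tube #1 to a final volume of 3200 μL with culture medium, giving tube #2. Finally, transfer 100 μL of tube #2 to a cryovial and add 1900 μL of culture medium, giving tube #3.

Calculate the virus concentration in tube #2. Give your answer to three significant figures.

9.84 × 10^6 PFU/mL

Step 1: 180 μL brought to 600 μL → factor 600/180 = 3.3333
Step 2: 350 μL brought to 3200 μL → factor 3200/350 = 9.1429
Dilution factor through tube #2 = 3.3333 × 9.1429 = 30.476
[tube #2] = 3.00 × 10^8 PFU/mL / 30.476 = 9.84 × 10^6 PFU/mL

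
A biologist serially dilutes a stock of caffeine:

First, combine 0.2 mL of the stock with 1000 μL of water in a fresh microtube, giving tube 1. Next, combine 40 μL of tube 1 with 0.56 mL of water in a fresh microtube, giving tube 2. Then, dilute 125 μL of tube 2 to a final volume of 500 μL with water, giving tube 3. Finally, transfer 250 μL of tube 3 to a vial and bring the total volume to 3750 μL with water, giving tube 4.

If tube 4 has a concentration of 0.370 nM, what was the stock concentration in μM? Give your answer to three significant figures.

Step 1: 0.2 mL + 1000 μL = 1.2 mL total → factor 1.2/0.2 = 6
Step 2: 40 μL + 0.56 mL = 600 μL total → factor 600/40 = 15
Step 3: 125 μL brought to 500 μL → factor 500/125 = 4
Step 4: 250 μL brought to 3750 μL → factor 3750/250 = 15
Overall dilution factor = 6 × 15 × 4 × 15 = 5400
Stock = 0.370 nM × 5400 = 1998 nM = 2.00 μM

2.00 μM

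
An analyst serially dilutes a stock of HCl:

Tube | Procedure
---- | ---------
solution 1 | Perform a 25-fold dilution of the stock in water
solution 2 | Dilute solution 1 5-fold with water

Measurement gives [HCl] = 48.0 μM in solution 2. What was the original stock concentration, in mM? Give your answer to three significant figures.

Step 1: 25-fold → factor 25
Step 2: 5-fold → factor 5
Overall dilution factor = 25 × 5 = 125
Stock = 48.0 μM × 125 = 6000 μM = 6.00 mM

6.00 mM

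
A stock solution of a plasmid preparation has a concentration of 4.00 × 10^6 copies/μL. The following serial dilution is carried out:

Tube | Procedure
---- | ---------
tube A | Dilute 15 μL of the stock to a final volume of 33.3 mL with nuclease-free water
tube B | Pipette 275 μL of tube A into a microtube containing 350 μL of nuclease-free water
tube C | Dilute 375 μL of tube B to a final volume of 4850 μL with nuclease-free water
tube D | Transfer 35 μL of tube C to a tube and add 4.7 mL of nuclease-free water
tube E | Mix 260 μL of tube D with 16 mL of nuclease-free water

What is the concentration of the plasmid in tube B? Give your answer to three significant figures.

Step 1: 15 μL brought to 33.3 mL → factor 33300/15 = 2220
Step 2: 275 μL + 350 μL = 625 μL total → factor 625/275 = 2.2727
Dilution factor through tube B = 2220 × 2.2727 = 5045.5
[tube B] = 4.00 × 10^6 copies/μL / 5045.5 = 793 copies/μL

793 copies/μL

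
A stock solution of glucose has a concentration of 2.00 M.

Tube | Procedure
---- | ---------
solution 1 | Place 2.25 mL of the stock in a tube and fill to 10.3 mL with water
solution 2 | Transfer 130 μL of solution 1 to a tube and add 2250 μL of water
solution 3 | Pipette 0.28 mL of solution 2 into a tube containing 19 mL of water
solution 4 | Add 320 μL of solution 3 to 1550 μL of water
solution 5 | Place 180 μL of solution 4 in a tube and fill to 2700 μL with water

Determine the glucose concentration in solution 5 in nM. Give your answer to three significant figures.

Step 1: 2.25 mL brought to 10.3 mL → factor 10.3/2.25 = 4.5778
Step 2: 130 μL + 2250 μL = 2380 μL total → factor 2380/130 = 18.308
Step 3: 0.28 mL + 19 mL = 19.28 mL total → factor 19.28/0.28 = 68.857
Step 4: 320 μL + 1550 μL = 1870 μL total → factor 1870/320 = 5.8438
Step 5: 180 μL brought to 2700 μL → factor 2700/180 = 15
Overall dilution factor = 4.5778 × 18.308 × 68.857 × 5.8438 × 15 = 5.0585 × 10^5
Final = 2.00 M / 5.0585 × 10^5 = 3.954 × 10^-6 M = 3.95 × 10^3 nM

3.95 × 10^3 nM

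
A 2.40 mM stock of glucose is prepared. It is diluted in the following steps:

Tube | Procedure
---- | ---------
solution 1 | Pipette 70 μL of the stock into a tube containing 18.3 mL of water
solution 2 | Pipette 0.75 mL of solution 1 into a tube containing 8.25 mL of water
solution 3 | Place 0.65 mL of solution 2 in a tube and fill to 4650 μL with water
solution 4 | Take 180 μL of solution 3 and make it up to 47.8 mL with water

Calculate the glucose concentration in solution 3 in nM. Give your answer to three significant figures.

Step 1: 70 μL + 18.3 mL = 18370 μL total → factor 18370/70 = 262.43
Step 2: 0.75 mL + 8.25 mL = 9 mL total → factor 9/0.75 = 12
Step 3: 0.65 mL brought to 4650 μL → factor 4.65/0.65 = 7.1538
Dilution factor through solution 3 = 262.43 × 12 × 7.1538 = 22528
[solution 3] = 2.40 mM / 22528 = 0.0001065 mM = 107 nM

107 nM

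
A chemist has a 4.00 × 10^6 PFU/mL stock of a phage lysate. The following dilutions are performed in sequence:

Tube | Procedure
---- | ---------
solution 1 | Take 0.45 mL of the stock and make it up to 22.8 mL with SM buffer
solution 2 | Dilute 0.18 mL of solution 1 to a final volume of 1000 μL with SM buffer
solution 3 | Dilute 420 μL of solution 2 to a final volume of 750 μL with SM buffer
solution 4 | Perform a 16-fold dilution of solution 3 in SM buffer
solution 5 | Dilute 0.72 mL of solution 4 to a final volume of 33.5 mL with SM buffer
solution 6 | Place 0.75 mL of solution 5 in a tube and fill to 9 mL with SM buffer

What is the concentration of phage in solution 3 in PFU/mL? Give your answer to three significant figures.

7.96 × 10^3 PFU/mL

Step 1: 0.45 mL brought to 22.8 mL → factor 22.8/0.45 = 50.667
Step 2: 0.18 mL brought to 1000 μL → factor 1/0.18 = 5.5556
Step 3: 420 μL brought to 750 μL → factor 750/420 = 1.7857
Dilution factor through solution 3 = 50.667 × 5.5556 × 1.7857 = 502.65
[solution 3] = 4.00 × 10^6 PFU/mL / 502.65 = 7.96 × 10^3 PFU/mL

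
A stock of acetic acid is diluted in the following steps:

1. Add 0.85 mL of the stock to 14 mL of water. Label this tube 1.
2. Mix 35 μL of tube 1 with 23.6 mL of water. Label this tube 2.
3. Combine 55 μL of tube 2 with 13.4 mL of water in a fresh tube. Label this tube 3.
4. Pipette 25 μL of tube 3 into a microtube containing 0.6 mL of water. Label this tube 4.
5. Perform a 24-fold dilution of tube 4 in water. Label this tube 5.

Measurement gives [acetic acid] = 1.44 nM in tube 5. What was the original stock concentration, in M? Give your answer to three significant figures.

2.49 M

Step 1: 0.85 mL + 14 mL = 14.85 mL total → factor 14.85/0.85 = 17.471
Step 2: 35 μL + 23.6 mL = 23635 μL total → factor 23635/35 = 675.29
Step 3: 55 μL + 13.4 mL = 13455 μL total → factor 13455/55 = 244.64
Step 4: 25 μL + 0.6 mL = 625 μL total → factor 625/25 = 25
Step 5: 24-fold → factor 24
Overall dilution factor = 17.471 × 675.29 × 244.64 × 25 × 24 = 1.7317 × 10^9
Stock = 1.44 nM × 1.7317 × 10^9 = 2.494 × 10^9 nM = 2.49 M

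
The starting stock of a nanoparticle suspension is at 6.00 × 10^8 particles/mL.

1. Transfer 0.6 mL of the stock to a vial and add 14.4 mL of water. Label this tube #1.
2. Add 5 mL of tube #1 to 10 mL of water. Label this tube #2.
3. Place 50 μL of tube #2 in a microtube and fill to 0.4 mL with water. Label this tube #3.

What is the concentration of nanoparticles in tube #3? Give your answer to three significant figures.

Step 1: 0.6 mL + 14.4 mL = 15 mL total → factor 15/0.6 = 25
Step 2: 5 mL + 10 mL = 15 mL total → factor 15/5 = 3
Step 3: 50 μL brought to 0.4 mL → factor 400/50 = 8
Dilution factor through tube #3 = 25 × 3 × 8 = 600
[tube #3] = 6.00 × 10^8 particles/mL / 600 = 1.00 × 10^6 particles/mL

1.00 × 10^6 particles/mL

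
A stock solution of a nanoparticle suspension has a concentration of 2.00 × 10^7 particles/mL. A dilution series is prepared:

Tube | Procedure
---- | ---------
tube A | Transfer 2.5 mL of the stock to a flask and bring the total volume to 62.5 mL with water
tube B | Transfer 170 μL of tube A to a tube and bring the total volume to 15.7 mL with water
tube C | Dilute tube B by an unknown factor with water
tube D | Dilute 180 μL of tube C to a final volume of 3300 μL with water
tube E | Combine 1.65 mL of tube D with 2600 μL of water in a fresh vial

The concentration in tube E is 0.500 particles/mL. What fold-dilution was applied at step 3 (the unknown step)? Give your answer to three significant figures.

367-fold

Step 1: 2.5 mL brought to 62.5 mL → factor 62.5/2.5 = 25
Step 2: 170 μL brought to 15.7 mL → factor 15700/170 = 92.353
Step 3: unknown factor x
Step 4: 180 μL brought to 3300 μL → factor 3300/180 = 18.333
Step 5: 1.65 mL + 2600 μL = 4.25 mL total → factor 4.25/1.65 = 2.5758
Product of known-step factors = 1.0903 × 10^5
Overall factor = 2.00 × 10^7 particles/mL / (0.500 particles/mL) = 4 × 10^7
x = 4 × 10^7 / 1.0903 × 10^5 = 367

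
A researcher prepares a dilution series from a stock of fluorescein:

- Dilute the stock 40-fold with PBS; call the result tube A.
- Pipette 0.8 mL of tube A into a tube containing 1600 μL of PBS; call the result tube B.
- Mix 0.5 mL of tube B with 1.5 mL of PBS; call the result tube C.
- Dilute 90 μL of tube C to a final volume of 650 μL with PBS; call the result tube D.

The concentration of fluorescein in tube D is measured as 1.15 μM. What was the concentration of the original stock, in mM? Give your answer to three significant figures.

Step 1: 40-fold → factor 40
Step 2: 0.8 mL + 1600 μL = 2.4 mL total → factor 2.4/0.8 = 3
Step 3: 0.5 mL + 1.5 mL = 2 mL total → factor 2/0.5 = 4
Step 4: 90 μL brought to 650 μL → factor 650/90 = 7.2222
Overall dilution factor = 40 × 3 × 4 × 7.2222 = 3466.7
Stock = 1.15 μM × 3466.7 = 3987 μM = 3.99 mM

3.99 mM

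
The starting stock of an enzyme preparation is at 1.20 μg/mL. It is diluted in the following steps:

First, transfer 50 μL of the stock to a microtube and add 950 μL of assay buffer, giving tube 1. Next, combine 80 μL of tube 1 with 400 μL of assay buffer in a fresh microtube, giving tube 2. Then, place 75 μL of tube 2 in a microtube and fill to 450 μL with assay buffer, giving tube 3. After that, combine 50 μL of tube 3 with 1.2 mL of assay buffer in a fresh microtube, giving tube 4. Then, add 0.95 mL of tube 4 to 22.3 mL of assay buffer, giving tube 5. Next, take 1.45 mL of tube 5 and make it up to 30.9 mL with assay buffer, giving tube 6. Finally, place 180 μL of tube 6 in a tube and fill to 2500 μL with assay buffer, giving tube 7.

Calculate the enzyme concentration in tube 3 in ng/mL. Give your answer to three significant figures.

Step 1: 50 μL + 950 μL = 1000 μL total → factor 1000/50 = 20
Step 2: 80 μL + 400 μL = 480 μL total → factor 480/80 = 6
Step 3: 75 μL brought to 450 μL → factor 450/75 = 6
Dilution factor through tube 3 = 20 × 6 × 6 = 720
[tube 3] = 1.20 μg/mL / 720 = 0.001667 μg/mL = 1.67 ng/mL

1.67 ng/mL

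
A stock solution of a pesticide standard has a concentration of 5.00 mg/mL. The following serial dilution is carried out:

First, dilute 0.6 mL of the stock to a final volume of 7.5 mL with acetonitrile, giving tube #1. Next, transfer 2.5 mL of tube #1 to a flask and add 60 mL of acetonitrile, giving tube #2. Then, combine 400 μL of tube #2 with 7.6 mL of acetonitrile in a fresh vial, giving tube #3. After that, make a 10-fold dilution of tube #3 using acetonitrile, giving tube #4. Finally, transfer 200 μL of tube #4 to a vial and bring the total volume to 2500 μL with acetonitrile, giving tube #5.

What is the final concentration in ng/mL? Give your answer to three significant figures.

6.40 ng/mL

Step 1: 0.6 mL brought to 7.5 mL → factor 7.5/0.6 = 12.5
Step 2: 2.5 mL + 60 mL = 62.5 mL total → factor 62.5/2.5 = 25
Step 3: 400 μL + 7.6 mL = 8000 μL total → factor 8000/400 = 20
Step 4: 10-fold → factor 10
Step 5: 200 μL brought to 2500 μL → factor 2500/200 = 12.5
Overall dilution factor = 12.5 × 25 × 20 × 10 × 12.5 = 7.8125 × 10^5
Final = 5.00 mg/mL / 7.8125 × 10^5 = 6.400 × 10^-6 mg/mL = 6.40 ng/mL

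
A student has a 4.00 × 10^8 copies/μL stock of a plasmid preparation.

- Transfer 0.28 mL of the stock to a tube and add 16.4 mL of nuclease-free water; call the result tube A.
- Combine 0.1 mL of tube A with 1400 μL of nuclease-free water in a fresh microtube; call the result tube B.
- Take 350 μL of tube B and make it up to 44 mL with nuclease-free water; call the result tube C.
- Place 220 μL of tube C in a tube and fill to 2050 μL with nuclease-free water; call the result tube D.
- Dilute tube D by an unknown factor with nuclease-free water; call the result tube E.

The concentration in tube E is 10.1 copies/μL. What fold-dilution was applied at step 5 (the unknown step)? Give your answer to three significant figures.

Step 1: 0.28 mL + 16.4 mL = 16.68 mL total → factor 16.68/0.28 = 59.571
Step 2: 0.1 mL + 1400 μL = 1.5 mL total → factor 1.5/0.1 = 15
Step 3: 350 μL brought to 44 mL → factor 44000/350 = 125.71
Step 4: 220 μL brought to 2050 μL → factor 2050/220 = 9.3182
Step 5: unknown factor x
Product of known-step factors = 1.0468 × 10^6
Overall factor = 4.00 × 10^8 copies/μL / (10.1 copies/μL) = 3.9604 × 10^7
x = 3.9604 × 10^7 / 1.0468 × 10^6 = 37.8

37.8-fold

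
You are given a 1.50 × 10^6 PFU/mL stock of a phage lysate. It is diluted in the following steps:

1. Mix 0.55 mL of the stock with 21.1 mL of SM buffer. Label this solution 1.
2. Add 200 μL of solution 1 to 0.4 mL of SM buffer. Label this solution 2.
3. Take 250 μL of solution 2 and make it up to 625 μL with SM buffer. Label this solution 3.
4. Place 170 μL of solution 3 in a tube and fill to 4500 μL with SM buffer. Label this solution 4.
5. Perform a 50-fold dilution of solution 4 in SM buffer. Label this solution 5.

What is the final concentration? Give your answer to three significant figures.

3.84 PFU/mL

Step 1: 0.55 mL + 21.1 mL = 21.65 mL total → factor 21.65/0.55 = 39.364
Step 2: 200 μL + 0.4 mL = 600 μL total → factor 600/200 = 3
Step 3: 250 μL brought to 625 μL → factor 625/250 = 2.5
Step 4: 170 μL brought to 4500 μL → factor 4500/170 = 26.471
Step 5: 50-fold → factor 50
Overall dilution factor = 39.364 × 3 × 2.5 × 26.471 × 50 = 3.9074 × 10^5
Final = 1.50 × 10^6 PFU/mL / 3.9074 × 10^5 = 3.84 PFU/mL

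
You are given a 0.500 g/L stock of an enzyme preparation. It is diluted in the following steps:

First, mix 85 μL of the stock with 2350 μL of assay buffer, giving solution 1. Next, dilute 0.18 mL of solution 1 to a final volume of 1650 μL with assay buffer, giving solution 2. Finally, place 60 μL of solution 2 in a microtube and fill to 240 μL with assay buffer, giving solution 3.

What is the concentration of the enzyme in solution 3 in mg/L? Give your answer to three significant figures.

Step 1: 85 μL + 2350 μL = 2435 μL total → factor 2435/85 = 28.647
Step 2: 0.18 mL brought to 1650 μL → factor 1.65/0.18 = 9.1667
Step 3: 60 μL brought to 240 μL → factor 240/60 = 4
Overall dilution factor = 28.647 × 9.1667 × 4 = 1050.4
Final = 0.500 g/L / 1050.4 = 0.0004760 g/L = 0.476 mg/L

0.476 mg/L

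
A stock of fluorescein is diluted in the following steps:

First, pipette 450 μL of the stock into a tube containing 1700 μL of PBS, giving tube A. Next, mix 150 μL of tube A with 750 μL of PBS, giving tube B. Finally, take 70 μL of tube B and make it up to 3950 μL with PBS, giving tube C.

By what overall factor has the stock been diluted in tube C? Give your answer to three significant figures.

Step 1: 450 μL + 1700 μL = 2150 μL total → factor 2150/450 = 4.7778
Step 2: 150 μL + 750 μL = 900 μL total → factor 900/150 = 6
Step 3: 70 μL brought to 3950 μL → factor 3950/70 = 56.429
Overall dilution factor = 4.7778 × 6 × 56.429 = 1617.6

1.62 × 10^3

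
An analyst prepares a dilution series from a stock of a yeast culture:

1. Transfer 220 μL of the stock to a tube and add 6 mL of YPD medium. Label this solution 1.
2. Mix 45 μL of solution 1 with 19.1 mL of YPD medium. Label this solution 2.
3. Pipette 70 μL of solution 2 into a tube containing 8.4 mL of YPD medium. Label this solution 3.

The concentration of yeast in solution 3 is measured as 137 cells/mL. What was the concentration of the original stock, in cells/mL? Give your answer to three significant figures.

Step 1: 220 μL + 6 mL = 6220 μL total → factor 6220/220 = 28.273
Step 2: 45 μL + 19.1 mL = 19145 μL total → factor 19145/45 = 425.44
Step 3: 70 μL + 8.4 mL = 8470 μL total → factor 8470/70 = 121
Overall dilution factor = 28.273 × 425.44 × 121 = 1.4554 × 10^6
Stock = 137 cells/mL × 1.4554 × 10^6 = 1.99 × 10^8 cells/mL

1.99 × 10^8 cells/mL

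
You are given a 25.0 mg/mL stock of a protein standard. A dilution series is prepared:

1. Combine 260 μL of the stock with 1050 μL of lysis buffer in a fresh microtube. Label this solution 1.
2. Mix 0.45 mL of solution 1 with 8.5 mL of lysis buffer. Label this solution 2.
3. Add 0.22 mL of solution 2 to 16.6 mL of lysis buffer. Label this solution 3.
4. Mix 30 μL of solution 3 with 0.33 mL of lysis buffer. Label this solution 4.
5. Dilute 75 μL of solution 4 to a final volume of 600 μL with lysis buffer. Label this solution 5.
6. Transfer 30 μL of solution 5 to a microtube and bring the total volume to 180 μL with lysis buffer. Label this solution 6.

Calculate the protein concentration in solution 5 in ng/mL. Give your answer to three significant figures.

34.0 ng/mL

Step 1: 260 μL + 1050 μL = 1310 μL total → factor 1310/260 = 5.0385
Step 2: 0.45 mL + 8.5 mL = 8.95 mL total → factor 8.95/0.45 = 19.889
Step 3: 0.22 mL + 16.6 mL = 16.82 mL total → factor 16.82/0.22 = 76.455
Step 4: 30 μL + 0.33 mL = 360 μL total → factor 360/30 = 12
Step 5: 75 μL brought to 600 μL → factor 600/75 = 8
Dilution factor through solution 5 = 5.0385 × 19.889 × 76.455 × 12 × 8 = 7.355 × 10^5
[solution 5] = 25.0 mg/mL / 7.355 × 10^5 = 3.399 × 10^-5 mg/mL = 34.0 ng/mL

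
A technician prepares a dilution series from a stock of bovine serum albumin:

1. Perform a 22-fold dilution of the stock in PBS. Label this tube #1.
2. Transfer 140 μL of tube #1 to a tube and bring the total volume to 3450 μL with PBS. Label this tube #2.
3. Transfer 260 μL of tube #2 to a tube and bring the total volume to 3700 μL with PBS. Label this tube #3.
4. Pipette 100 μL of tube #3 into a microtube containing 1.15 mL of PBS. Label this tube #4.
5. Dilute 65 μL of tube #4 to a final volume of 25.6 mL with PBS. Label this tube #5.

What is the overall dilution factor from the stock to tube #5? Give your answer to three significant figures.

3.80 × 10^7

Step 1: 22-fold → factor 22
Step 2: 140 μL brought to 3450 μL → factor 3450/140 = 24.643
Step 3: 260 μL brought to 3700 μL → factor 3700/260 = 14.231
Step 4: 100 μL + 1.15 mL = 1250 μL total → factor 1250/100 = 12.5
Step 5: 65 μL brought to 25.6 mL → factor 25600/65 = 393.85
Overall dilution factor = 22 × 24.643 × 14.231 × 12.5 × 393.85 = 3.7982 × 10^7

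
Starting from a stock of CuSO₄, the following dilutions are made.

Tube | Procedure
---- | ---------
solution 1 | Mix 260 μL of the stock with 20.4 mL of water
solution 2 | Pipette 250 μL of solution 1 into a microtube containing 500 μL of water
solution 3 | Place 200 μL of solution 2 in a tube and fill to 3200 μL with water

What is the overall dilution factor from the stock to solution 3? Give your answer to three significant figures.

Step 1: 260 μL + 20.4 mL = 20660 μL total → factor 20660/260 = 79.462
Step 2: 250 μL + 500 μL = 750 μL total → factor 750/250 = 3
Step 3: 200 μL brought to 3200 μL → factor 3200/200 = 16
Overall dilution factor = 79.462 × 3 × 16 = 3814.2

3.81 × 10^3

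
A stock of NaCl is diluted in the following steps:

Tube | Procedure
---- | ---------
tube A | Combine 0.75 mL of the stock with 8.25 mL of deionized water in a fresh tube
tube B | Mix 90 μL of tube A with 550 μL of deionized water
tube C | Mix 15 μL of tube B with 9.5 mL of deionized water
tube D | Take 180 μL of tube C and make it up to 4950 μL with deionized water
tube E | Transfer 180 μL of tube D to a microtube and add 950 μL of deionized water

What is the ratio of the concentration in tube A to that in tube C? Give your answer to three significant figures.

Step 1: 0.75 mL + 8.25 mL = 9 mL total → factor 9/0.75 = 12
Step 2: 90 μL + 550 μL = 640 μL total → factor 640/90 = 7.1111
Step 3: 15 μL + 9.5 mL = 9515 μL total → factor 9515/15 = 634.33
Dilution factor to tube A = 12; to tube C = 54130
[tube A]/[tube C] = (factor to tube C)/(factor to tube A) = 54130/12 = 4.51 × 10^3

4.51 × 10^3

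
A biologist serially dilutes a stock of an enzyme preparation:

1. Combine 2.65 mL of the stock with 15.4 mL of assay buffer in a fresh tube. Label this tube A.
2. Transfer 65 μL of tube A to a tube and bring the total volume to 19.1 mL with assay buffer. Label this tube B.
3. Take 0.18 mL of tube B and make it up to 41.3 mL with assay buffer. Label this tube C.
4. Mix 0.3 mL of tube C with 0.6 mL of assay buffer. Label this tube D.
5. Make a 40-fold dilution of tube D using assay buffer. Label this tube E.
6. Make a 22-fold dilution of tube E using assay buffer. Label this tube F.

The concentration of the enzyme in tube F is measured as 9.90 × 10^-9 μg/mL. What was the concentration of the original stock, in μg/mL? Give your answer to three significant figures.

12.0 μg/mL

Step 1: 2.65 mL + 15.4 mL = 18.05 mL total → factor 18.05/2.65 = 6.8113
Step 2: 65 μL brought to 19.1 mL → factor 19100/65 = 293.85
Step 3: 0.18 mL brought to 41.3 mL → factor 41.3/0.18 = 229.44
Step 4: 0.3 mL + 0.6 mL = 0.9 mL total → factor 0.9/0.3 = 3
Step 5: 40-fold → factor 40
Step 6: 22-fold → factor 22
Overall dilution factor = 6.8113 × 293.85 × 229.44 × 3 × 40 × 22 = 1.2124 × 10^9
Stock = 9.90 × 10^-9 μg/mL × 1.2124 × 10^9 = 12.0 μg/mL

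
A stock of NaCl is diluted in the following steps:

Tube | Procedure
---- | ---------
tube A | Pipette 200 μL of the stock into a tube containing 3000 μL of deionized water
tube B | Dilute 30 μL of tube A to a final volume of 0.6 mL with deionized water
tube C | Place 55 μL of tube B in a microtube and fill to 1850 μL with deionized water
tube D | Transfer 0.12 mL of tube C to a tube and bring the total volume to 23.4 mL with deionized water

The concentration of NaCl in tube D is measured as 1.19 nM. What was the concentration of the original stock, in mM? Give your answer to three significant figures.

Step 1: 200 μL + 3000 μL = 3200 μL total → factor 3200/200 = 16
Step 2: 30 μL brought to 0.6 mL → factor 600/30 = 20
Step 3: 55 μL brought to 1850 μL → factor 1850/55 = 33.636
Step 4: 0.12 mL brought to 23.4 mL → factor 23.4/0.12 = 195
Overall dilution factor = 16 × 20 × 33.636 × 195 = 2.0989 × 10^6
Stock = 1.19 nM × 2.0989 × 10^6 = 2.498 × 10^6 nM = 2.50 mM

2.50 mM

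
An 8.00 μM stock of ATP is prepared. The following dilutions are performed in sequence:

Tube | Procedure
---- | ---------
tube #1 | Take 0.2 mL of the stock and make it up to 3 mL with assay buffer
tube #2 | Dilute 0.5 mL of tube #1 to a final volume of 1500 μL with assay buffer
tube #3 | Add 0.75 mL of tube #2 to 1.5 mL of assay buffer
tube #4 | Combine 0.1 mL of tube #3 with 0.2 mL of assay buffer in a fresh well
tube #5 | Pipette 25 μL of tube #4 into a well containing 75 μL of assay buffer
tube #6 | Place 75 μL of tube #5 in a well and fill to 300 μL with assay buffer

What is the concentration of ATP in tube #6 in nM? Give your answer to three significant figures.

1.23 nM

Step 1: 0.2 mL brought to 3 mL → factor 3/0.2 = 15
Step 2: 0.5 mL brought to 1500 μL → factor 1.5/0.5 = 3
Step 3: 0.75 mL + 1.5 mL = 2.25 mL total → factor 2.25/0.75 = 3
Step 4: 0.1 mL + 0.2 mL = 0.3 mL total → factor 0.3/0.1 = 3
Step 5: 25 μL + 75 μL = 100 μL total → factor 100/25 = 4
Step 6: 75 μL brought to 300 μL → factor 300/75 = 4
Overall dilution factor = 15 × 3 × 3 × 3 × 4 × 4 = 6480
Final = 8.00 μM / 6480 = 0.001235 μM = 1.23 nM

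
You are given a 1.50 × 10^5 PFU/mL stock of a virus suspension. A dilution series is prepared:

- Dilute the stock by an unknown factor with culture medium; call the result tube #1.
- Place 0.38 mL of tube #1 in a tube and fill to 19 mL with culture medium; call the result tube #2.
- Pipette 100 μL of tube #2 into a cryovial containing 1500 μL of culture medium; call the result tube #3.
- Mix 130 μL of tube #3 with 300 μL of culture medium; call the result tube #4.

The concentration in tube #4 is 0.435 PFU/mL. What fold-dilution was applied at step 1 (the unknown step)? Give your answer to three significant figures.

130-fold

Step 1: unknown factor x
Step 2: 0.38 mL brought to 19 mL → factor 19/0.38 = 50
Step 3: 100 μL + 1500 μL = 1600 μL total → factor 1600/100 = 16
Step 4: 130 μL + 300 μL = 430 μL total → factor 430/130 = 3.3077
Product of known-step factors = 2646.2
Overall factor = 1.50 × 10^5 PFU/mL / (0.435 PFU/mL) = 3.4483 × 10^5
x = 3.4483 × 10^5 / 2646.2 = 130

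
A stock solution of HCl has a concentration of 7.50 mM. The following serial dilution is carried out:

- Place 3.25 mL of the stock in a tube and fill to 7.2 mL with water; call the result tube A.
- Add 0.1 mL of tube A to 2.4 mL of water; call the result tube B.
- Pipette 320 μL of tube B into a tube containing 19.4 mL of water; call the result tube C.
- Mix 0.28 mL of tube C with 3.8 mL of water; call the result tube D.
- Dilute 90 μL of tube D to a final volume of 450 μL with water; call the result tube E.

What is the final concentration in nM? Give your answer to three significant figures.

Step 1: 3.25 mL brought to 7.2 mL → factor 7.2/3.25 = 2.2154
Step 2: 0.1 mL + 2.4 mL = 2.5 mL total → factor 2.5/0.1 = 25
Step 3: 320 μL + 19.4 mL = 19720 μL total → factor 19720/320 = 61.625
Step 4: 0.28 mL + 3.8 mL = 4.08 mL total → factor 4.08/0.28 = 14.571
Step 5: 90 μL brought to 450 μL → factor 450/90 = 5
Overall dilution factor = 2.2154 × 25 × 61.625 × 14.571 × 5 = 2.4867 × 10^5
Final = 7.50 mM / 2.4867 × 10^5 = 3.016 × 10^-5 mM = 30.2 nM

30.2 nM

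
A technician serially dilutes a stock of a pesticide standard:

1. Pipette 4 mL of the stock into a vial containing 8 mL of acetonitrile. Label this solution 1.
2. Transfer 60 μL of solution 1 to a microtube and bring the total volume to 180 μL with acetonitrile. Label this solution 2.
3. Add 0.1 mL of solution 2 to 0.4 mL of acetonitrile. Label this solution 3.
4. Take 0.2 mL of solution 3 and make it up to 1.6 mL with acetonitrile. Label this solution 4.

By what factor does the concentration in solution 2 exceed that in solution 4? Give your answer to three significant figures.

40.0

Step 1: 4 mL + 8 mL = 12 mL total → factor 12/4 = 3
Step 2: 60 μL brought to 180 μL → factor 180/60 = 3
Step 3: 0.1 mL + 0.4 mL = 0.5 mL total → factor 0.5/0.1 = 5
Step 4: 0.2 mL brought to 1.6 mL → factor 1.6/0.2 = 8
Dilution factor to solution 2 = 9; to solution 4 = 360
[solution 2]/[solution 4] = (factor to solution 4)/(factor to solution 2) = 360/9 = 40.0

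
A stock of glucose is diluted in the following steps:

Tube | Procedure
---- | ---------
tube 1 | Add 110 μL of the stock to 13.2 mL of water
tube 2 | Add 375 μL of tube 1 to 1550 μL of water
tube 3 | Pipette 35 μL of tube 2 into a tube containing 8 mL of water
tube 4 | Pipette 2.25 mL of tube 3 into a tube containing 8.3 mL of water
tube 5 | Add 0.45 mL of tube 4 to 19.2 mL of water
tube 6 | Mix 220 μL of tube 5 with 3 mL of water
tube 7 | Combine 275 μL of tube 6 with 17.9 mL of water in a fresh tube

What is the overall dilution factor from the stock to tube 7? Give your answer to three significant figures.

Step 1: 110 μL + 13.2 mL = 13310 μL total → factor 13310/110 = 121
Step 2: 375 μL + 1550 μL = 1925 μL total → factor 1925/375 = 5.1333
Step 3: 35 μL + 8 mL = 8035 μL total → factor 8035/35 = 229.57
Step 4: 2.25 mL + 8.3 mL = 10.55 mL total → factor 10.55/2.25 = 4.6889
Step 5: 0.45 mL + 19.2 mL = 19.65 mL total → factor 19.65/0.45 = 43.667
Step 6: 220 μL + 3 mL = 3220 μL total → factor 3220/220 = 14.636
Step 7: 275 μL + 17.9 mL = 18175 μL total → factor 18175/275 = 66.091
Overall dilution factor = 121 × 5.1333 × 229.57 × 4.6889 × 43.667 × 14.636 × 66.091 = 2.8242 × 10^10

2.82 × 10^10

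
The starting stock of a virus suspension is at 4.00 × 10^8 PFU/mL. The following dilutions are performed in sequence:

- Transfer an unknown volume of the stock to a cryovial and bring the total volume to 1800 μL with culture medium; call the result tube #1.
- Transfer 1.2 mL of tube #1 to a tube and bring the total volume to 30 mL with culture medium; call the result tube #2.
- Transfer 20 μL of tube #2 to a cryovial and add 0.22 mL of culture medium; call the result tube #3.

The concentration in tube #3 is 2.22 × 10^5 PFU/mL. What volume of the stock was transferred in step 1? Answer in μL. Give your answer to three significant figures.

300 μL

Step 1: v brought to 1800 μL → factor = 1800 μL/v
Step 2: 1.2 mL brought to 30 mL → factor 30/1.2 = 25
Step 3: 20 μL + 0.22 mL = 240 μL total → factor 240/20 = 12
Product of known-step factors = 300
Overall factor = 4.00 × 10^8 PFU/mL / (2.22 × 10^5 PFU/mL) = 1801.8
Step-1 factor = 1801.8 / 300 = 6.006
v = 1800 μL / 6.006 = 300 μL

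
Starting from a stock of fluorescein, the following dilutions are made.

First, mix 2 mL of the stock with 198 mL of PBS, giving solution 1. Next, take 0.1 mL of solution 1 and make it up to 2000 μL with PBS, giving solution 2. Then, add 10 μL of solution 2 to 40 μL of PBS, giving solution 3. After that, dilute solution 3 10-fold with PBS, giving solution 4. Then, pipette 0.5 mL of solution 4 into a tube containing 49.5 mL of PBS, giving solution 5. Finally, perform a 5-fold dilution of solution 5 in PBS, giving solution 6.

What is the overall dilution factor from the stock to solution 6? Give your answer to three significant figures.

5.00 × 10^7

Step 1: 2 mL + 198 mL = 200 mL total → factor 200/2 = 100
Step 2: 0.1 mL brought to 2000 μL → factor 2/0.1 = 20
Step 3: 10 μL + 40 μL = 50 μL total → factor 50/10 = 5
Step 4: 10-fold → factor 10
Step 5: 0.5 mL + 49.5 mL = 50 mL total → factor 50/0.5 = 100
Step 6: 5-fold → factor 5
Overall dilution factor = 100 × 20 × 5 × 10 × 100 × 5 = 5 × 10^7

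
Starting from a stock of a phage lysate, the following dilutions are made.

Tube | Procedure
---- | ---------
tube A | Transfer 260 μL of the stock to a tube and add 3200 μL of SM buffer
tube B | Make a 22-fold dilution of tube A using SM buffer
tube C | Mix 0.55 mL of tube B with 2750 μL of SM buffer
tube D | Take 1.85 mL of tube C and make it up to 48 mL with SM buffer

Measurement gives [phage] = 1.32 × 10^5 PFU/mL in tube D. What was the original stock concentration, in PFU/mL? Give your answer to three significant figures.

6.02 × 10^9 PFU/mL

Step 1: 260 μL + 3200 μL = 3460 μL total → factor 3460/260 = 13.308
Step 2: 22-fold → factor 22
Step 3: 0.55 mL + 2750 μL = 3.3 mL total → factor 3.3/0.55 = 6
Step 4: 1.85 mL brought to 48 mL → factor 48/1.85 = 25.946
Overall dilution factor = 13.308 × 22 × 6 × 25.946 = 45577
Stock = 1.32 × 10^5 PFU/mL × 45577 = 6.02 × 10^9 PFU/mL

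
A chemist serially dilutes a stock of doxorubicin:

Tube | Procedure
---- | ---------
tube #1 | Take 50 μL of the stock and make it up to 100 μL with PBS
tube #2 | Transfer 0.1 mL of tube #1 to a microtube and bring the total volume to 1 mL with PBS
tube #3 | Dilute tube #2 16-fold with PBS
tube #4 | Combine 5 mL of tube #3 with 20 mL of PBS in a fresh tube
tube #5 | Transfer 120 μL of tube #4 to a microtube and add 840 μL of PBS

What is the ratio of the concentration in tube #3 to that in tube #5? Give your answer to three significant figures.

40.0

Step 1: 50 μL brought to 100 μL → factor 100/50 = 2
Step 2: 0.1 mL brought to 1 mL → factor 1/0.1 = 10
Step 3: 16-fold → factor 16
Step 4: 5 mL + 20 mL = 25 mL total → factor 25/5 = 5
Step 5: 120 μL + 840 μL = 960 μL total → factor 960/120 = 8
Dilution factor to tube #3 = 320; to tube #5 = 12800
[tube #3]/[tube #5] = (factor to tube #5)/(factor to tube #3) = 12800/320 = 40.0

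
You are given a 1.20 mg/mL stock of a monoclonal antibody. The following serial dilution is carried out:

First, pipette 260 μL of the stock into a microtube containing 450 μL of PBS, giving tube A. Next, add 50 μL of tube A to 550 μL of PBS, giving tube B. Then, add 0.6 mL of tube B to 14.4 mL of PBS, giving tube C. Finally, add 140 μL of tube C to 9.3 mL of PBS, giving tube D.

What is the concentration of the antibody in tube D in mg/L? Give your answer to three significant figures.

0.0217 mg/L

Step 1: 260 μL + 450 μL = 710 μL total → factor 710/260 = 2.7308
Step 2: 50 μL + 550 μL = 600 μL total → factor 600/50 = 12
Step 3: 0.6 mL + 14.4 mL = 15 mL total → factor 15/0.6 = 25
Step 4: 140 μL + 9.3 mL = 9440 μL total → factor 9440/140 = 67.429
Overall dilution factor = 2.7308 × 12 × 25 × 67.429 = 55240
Final = 1.20 mg/mL / 55240 = 2.172 × 10^-5 mg/mL = 0.0217 mg/L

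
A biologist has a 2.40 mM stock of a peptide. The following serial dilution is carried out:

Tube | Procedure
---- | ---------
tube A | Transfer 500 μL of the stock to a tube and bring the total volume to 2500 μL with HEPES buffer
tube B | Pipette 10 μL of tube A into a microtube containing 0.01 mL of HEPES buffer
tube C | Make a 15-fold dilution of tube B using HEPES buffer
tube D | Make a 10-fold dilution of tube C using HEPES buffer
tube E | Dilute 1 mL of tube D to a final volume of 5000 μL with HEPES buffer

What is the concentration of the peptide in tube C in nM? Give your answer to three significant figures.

1.60 × 10^4 nM

Step 1: 500 μL brought to 2500 μL → factor 2500/500 = 5
Step 2: 10 μL + 0.01 mL = 20 μL total → factor 20/10 = 2
Step 3: 15-fold → factor 15
Dilution factor through tube C = 5 × 2 × 15 = 150
[tube C] = 2.40 mM / 150 = 0.01600 mM = 1.60 × 10^4 nM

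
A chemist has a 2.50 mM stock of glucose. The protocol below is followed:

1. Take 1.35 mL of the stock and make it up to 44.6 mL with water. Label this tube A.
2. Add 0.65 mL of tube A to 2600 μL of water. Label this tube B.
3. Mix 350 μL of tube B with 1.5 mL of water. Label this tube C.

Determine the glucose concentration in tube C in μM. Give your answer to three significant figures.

2.86 μM

Step 1: 1.35 mL brought to 44.6 mL → factor 44.6/1.35 = 33.037
Step 2: 0.65 mL + 2600 μL = 3.25 mL total → factor 3.25/0.65 = 5
Step 3: 350 μL + 1.5 mL = 1850 μL total → factor 1850/350 = 5.2857
Overall dilution factor = 33.037 × 5 × 5.2857 = 873.12
Final = 2.50 mM / 873.12 = 0.002863 mM = 2.86 μM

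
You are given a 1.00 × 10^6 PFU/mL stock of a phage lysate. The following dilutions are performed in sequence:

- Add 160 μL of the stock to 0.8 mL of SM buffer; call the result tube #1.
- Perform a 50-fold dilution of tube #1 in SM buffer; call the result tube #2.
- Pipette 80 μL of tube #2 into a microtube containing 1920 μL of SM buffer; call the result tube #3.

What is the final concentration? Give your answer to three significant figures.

Step 1: 160 μL + 0.8 mL = 960 μL total → factor 960/160 = 6
Step 2: 50-fold → factor 50
Step 3: 80 μL + 1920 μL = 2000 μL total → factor 2000/80 = 25
Overall dilution factor = 6 × 50 × 25 = 7500
Final = 1.00 × 10^6 PFU/mL / 7500 = 133 PFU/mL

133 PFU/mL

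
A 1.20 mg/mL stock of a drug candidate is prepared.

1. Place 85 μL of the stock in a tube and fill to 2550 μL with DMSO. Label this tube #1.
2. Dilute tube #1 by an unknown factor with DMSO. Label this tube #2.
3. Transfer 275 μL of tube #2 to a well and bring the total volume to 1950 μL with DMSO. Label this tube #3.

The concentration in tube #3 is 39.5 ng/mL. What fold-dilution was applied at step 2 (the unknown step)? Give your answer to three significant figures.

143-fold

Step 1: 85 μL brought to 2550 μL → factor 2550/85 = 30
Step 2: unknown factor x
Step 3: 275 μL brought to 1950 μL → factor 1950/275 = 7.0909
Product of known-step factors = 212.73
Overall factor = 1.20 mg/mL / (39.5 ng/mL) = 30380
x = 30380 / 212.73 = 143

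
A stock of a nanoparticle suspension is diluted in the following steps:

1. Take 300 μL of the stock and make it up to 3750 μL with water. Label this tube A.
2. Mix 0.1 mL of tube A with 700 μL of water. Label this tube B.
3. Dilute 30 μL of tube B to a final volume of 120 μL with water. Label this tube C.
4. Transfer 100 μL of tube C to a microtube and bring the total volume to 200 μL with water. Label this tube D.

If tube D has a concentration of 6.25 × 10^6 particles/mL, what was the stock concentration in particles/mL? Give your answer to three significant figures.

5.00 × 10^9 particles/mL

Step 1: 300 μL brought to 3750 μL → factor 3750/300 = 12.5
Step 2: 0.1 mL + 700 μL = 0.8 mL total → factor 0.8/0.1 = 8
Step 3: 30 μL brought to 120 μL → factor 120/30 = 4
Step 4: 100 μL brought to 200 μL → factor 200/100 = 2
Overall dilution factor = 12.5 × 8 × 4 × 2 = 800
Stock = 6.25 × 10^6 particles/mL × 800 = 5.00 × 10^9 particles/mL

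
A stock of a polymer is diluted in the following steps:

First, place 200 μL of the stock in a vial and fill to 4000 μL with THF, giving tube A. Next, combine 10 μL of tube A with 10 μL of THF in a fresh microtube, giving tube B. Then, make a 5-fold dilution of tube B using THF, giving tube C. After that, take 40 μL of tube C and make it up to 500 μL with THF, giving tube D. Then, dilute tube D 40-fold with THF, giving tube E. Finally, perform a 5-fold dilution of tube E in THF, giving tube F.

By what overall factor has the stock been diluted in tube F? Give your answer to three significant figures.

Step 1: 200 μL brought to 4000 μL → factor 4000/200 = 20
Step 2: 10 μL + 10 μL = 20 μL total → factor 20/10 = 2
Step 3: 5-fold → factor 5
Step 4: 40 μL brought to 500 μL → factor 500/40 = 12.5
Step 5: 40-fold → factor 40
Step 6: 5-fold → factor 5
Overall dilution factor = 20 × 2 × 5 × 12.5 × 40 × 5 = 5 × 10^5

5.00 × 10^5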